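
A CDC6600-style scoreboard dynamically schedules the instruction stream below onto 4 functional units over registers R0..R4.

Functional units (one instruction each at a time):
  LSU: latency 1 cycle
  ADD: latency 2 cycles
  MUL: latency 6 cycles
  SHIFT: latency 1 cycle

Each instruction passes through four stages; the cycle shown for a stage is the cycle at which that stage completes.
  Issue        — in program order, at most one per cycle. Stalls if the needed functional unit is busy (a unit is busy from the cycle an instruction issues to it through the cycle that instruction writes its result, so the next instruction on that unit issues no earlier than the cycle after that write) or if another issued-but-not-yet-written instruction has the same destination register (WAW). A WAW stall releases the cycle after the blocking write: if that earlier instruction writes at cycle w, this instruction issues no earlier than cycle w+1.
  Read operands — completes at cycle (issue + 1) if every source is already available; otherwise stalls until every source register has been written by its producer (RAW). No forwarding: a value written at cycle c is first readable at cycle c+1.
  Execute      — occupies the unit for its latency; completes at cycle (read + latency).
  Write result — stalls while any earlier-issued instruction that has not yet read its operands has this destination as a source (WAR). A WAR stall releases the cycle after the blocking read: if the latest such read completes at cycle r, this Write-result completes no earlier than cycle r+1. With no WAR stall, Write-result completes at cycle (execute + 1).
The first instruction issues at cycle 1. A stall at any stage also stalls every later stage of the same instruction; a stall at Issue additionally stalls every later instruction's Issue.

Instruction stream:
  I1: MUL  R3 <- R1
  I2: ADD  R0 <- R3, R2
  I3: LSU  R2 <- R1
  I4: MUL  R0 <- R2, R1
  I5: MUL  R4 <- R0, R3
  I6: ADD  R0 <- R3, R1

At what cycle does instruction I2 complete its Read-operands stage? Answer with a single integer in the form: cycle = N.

c1: issue I1 (MUL)
c2: I1 read-ops · issue I2 (ADD)
c3: issue I3 (LSU)
c4: I3 read-ops
c5: I3 finished on LSU
c8: I1 finished on MUL
c9: I1→R3
c10: I2 read-ops
c11: I3→R2
c12: I2 finished on ADD
c13: I2→R0
c14: issue I4 (MUL)
c15: I4 read-ops
c21: I4 finished on MUL
c22: I4→R0
c23: issue I5 (MUL)
c24: I5 read-ops · issue I6 (ADD)
c25: I6 read-ops
c27: I6 finished on ADD
c28: I6→R0
c30: I5 finished on MUL
c31: I5→R4

cycle = 10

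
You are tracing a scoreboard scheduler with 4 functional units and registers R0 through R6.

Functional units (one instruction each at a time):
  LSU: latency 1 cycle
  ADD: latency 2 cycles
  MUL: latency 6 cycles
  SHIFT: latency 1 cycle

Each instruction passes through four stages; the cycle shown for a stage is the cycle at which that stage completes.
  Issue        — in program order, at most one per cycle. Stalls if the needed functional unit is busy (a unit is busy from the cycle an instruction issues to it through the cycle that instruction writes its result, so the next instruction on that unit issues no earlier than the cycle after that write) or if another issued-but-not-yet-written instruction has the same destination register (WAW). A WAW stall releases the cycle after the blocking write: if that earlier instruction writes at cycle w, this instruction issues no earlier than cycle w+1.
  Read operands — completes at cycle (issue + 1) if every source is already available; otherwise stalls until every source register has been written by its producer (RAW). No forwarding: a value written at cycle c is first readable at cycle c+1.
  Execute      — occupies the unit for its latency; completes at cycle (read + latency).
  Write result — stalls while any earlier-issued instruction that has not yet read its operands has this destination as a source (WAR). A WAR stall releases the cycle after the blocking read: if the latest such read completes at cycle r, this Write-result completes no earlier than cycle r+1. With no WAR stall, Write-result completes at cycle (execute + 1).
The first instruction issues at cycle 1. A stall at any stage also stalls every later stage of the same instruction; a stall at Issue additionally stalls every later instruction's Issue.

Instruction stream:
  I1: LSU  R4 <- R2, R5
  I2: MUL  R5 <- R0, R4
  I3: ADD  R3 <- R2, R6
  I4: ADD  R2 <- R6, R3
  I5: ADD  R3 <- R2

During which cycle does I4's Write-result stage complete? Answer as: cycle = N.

I1  is:1  ro:2  ex:3  wr:4
I2  is:2  ro:5  ex:11  wr:12  — RAW R4: wait I1 write@4
I3  is:3  ro:4  ex:6  wr:7
I4  is:8  ro:9  ex:11  wr:12  — struct: ADD busy until I3 writes@7
I5  is:13  ro:14  ex:16  wr:17  — struct: ADD busy until I4 writes@12

cycle = 12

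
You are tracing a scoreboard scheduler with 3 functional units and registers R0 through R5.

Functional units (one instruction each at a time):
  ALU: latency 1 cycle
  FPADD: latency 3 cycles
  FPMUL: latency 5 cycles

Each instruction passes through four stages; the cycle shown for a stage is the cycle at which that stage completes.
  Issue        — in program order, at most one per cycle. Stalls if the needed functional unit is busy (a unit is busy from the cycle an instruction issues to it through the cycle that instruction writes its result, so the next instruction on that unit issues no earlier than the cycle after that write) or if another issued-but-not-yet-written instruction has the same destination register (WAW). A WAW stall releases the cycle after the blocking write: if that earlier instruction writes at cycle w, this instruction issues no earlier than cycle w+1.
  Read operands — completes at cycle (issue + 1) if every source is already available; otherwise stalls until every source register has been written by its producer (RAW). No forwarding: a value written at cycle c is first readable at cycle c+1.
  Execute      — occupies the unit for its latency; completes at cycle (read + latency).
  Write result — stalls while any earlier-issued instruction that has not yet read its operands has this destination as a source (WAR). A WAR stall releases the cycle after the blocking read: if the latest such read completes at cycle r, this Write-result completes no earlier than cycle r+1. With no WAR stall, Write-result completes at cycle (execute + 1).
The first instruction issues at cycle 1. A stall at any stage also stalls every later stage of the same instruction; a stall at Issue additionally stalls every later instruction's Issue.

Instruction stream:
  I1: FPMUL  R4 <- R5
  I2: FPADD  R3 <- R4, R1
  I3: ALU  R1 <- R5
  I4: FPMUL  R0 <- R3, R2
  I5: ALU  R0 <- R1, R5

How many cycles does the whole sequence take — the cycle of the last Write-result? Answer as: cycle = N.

cycle = 24

I1 -> (1, 2, 7, 8)
I2 -> (2, 9, 12, 13)  // RAW R4: wait I1 write@8
I3 -> (3, 4, 5, 10)  // WAR R1: wait I2 read@9
I4 -> (9, 14, 19, 20)  // struct: FPMUL busy until I1 writes@8, RAW R3: wait I2 write@13
I5 -> (21, 22, 23, 24)  // WAW R0: wait I4 write@20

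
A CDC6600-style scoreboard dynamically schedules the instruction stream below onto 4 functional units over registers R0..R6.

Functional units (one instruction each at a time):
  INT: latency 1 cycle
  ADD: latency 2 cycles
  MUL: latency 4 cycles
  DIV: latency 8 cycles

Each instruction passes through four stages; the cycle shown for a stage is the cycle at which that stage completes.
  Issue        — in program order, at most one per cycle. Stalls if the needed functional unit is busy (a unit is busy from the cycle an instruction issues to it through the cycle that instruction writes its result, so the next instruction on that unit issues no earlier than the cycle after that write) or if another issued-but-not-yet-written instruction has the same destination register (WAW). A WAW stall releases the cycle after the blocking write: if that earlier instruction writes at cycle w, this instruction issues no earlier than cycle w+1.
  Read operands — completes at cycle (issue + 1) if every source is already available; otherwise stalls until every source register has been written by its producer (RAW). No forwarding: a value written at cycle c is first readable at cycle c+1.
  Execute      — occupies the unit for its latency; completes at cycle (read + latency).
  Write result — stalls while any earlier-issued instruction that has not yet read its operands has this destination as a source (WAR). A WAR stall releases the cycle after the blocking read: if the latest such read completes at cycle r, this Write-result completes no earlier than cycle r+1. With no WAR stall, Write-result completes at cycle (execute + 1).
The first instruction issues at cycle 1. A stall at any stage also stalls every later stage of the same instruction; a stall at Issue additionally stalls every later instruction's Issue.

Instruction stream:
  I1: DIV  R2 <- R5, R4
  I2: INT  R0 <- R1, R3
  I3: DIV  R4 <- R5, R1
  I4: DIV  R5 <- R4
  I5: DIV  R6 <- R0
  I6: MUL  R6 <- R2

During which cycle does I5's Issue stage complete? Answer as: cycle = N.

cycle = 34

c1: I1 issues→DIV
c2: I1 reads; I2 issues→INT
c3: I2 reads
c4: I2 exec-done
c5: I2 writes R0
c10: I1 exec-done
c11: I1 writes R2
c12: I3 issues→DIV
c13: I3 reads
c21: I3 exec-done
c22: I3 writes R4
c23: I4 issues→DIV
c24: I4 reads
c32: I4 exec-done
c33: I4 writes R5
c34: I5 issues→DIV
c35: I5 reads
c43: I5 exec-done
c44: I5 writes R6
c45: I6 issues→MUL
c46: I6 reads
c50: I6 exec-done
c51: I6 writes R6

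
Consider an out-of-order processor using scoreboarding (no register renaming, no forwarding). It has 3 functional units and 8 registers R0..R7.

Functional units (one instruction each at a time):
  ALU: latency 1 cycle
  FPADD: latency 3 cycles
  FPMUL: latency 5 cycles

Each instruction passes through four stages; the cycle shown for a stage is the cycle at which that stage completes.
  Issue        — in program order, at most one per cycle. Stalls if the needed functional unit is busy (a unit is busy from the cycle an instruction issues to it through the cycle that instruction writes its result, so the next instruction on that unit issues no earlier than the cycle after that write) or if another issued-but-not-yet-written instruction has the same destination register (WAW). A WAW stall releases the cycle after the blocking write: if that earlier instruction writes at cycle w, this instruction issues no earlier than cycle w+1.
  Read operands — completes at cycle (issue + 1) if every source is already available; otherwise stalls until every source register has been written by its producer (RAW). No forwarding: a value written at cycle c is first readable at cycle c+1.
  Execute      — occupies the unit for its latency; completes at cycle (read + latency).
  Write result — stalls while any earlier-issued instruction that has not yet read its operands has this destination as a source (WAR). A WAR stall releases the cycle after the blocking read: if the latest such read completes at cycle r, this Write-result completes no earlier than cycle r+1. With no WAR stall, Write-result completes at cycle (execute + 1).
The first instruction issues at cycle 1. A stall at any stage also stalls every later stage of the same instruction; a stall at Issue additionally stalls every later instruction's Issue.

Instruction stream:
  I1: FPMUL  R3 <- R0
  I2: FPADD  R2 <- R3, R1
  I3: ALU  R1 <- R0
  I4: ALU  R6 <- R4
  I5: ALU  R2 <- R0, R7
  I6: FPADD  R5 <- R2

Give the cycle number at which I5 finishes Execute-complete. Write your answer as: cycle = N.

cycle = 17

  I1 | 1 | 2 | 7 | 8
  I2 | 2 | 9 | 12 | 13   RAW R3: wait I1 write@8
  I3 | 3 | 4 | 5 | 10   WAR R1: wait I2 read@9
  I4 | 11 | 12 | 13 | 14   struct: ALU busy until I3 writes@10
  I5 | 15 | 16 | 17 | 18   struct: ALU busy until I4 writes@14
  I6 | 16 | 19 | 22 | 23   RAW R2: wait I5 write@18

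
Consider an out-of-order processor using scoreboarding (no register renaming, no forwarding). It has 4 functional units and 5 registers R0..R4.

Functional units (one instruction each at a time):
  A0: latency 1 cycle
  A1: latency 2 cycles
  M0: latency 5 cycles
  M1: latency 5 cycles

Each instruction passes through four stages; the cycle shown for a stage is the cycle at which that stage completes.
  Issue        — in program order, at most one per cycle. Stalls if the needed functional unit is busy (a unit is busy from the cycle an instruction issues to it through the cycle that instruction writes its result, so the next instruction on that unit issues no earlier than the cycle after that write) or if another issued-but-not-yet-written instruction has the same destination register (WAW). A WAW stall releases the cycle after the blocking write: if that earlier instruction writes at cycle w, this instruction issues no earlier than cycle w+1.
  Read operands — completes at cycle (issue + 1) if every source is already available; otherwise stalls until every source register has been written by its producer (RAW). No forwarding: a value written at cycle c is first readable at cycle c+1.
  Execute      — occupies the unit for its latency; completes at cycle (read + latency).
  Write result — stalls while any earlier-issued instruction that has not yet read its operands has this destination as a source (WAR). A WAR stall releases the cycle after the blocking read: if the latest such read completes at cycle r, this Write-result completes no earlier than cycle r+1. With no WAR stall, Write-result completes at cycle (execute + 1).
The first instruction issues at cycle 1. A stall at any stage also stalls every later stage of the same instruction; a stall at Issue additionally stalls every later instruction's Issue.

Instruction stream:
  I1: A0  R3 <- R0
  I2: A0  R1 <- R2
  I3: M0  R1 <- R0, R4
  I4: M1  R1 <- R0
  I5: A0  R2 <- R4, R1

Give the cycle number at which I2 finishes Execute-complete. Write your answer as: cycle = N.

cycle = 7

I1  is:1  ro:2  ex:3  wr:4
I2  is:5  ro:6  ex:7  wr:8  — struct: A0 busy until I1 writes@4
I3  is:9  ro:10  ex:15  wr:16  — WAW R1: wait I2 write@8
I4  is:17  ro:18  ex:23  wr:24  — WAW R1: wait I3 write@16
I5  is:18  ro:25  ex:26  wr:27  — RAW R1: wait I4 write@24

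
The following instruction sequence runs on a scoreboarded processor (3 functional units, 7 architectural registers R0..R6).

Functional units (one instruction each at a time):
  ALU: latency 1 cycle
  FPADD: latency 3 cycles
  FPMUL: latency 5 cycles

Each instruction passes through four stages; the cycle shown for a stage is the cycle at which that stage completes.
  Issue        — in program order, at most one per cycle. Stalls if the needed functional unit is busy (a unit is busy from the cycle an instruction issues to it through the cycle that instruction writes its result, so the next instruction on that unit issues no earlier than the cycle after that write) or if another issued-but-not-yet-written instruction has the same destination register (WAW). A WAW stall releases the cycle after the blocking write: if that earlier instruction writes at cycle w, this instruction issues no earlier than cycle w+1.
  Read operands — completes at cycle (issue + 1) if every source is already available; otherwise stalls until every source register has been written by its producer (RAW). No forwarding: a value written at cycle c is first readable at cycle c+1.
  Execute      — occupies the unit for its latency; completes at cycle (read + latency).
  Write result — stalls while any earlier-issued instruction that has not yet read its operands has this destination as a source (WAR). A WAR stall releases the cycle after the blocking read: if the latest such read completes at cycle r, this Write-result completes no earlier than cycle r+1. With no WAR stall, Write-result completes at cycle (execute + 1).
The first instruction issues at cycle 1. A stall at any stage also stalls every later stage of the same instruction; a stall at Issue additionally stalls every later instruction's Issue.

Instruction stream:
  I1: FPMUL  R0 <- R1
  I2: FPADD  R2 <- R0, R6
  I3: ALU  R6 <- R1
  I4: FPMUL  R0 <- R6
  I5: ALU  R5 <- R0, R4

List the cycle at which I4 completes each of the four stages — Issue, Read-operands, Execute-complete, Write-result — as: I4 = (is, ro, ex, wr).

1) issue 1, read 2, done 7, write 8
2) issue 2, read 9, done 12, write 13  <RAW R0: wait I1 write@8>
3) issue 3, read 4, done 5, write 10  <WAR R6: wait I2 read@9>
4) issue 9, read 11, done 16, write 17  <struct: FPMUL busy until I1 writes@8 / RAW R6: wait I3 write@10>
5) issue 11, read 18, done 19, write 20  <struct: ALU busy until I3 writes@10 / RAW R0: wait I4 write@17>

I4 = (9, 11, 16, 17)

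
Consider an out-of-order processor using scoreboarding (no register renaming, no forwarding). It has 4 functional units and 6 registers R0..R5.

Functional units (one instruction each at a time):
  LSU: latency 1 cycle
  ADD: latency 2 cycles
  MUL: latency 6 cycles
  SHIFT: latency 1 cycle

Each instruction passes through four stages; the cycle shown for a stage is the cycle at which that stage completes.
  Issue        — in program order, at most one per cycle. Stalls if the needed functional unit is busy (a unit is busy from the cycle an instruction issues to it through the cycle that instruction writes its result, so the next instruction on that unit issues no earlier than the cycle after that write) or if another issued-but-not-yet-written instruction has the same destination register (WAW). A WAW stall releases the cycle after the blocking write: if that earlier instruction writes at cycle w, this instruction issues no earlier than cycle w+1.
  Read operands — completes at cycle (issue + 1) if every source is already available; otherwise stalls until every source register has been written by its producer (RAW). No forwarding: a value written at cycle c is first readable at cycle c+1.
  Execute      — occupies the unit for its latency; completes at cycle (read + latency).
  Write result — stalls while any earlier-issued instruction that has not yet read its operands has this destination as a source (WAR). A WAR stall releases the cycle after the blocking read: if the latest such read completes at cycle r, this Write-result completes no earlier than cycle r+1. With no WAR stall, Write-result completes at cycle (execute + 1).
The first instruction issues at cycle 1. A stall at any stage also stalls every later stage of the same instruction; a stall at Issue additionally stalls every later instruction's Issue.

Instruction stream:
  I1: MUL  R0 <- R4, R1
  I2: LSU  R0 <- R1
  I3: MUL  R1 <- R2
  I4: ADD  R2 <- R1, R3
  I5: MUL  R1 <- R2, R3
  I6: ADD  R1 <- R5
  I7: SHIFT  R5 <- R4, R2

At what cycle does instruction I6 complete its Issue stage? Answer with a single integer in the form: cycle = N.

I1: IS=1 RO=2 EX=8 WR=9
I2: IS=10 RO=11 EX=12 WR=13  [WAW R0: wait I1 write@9]
I3: IS=11 RO=12 EX=18 WR=19
I4: IS=12 RO=20 EX=22 WR=23  [RAW R1: wait I3 write@19]
I5: IS=20 RO=24 EX=30 WR=31  [struct: MUL busy until I3 writes@19; RAW R2: wait I4 write@23]
I6: IS=32 RO=33 EX=35 WR=36  [WAW R1: wait I5 write@31]
I7: IS=33 RO=34 EX=35 WR=36

cycle = 32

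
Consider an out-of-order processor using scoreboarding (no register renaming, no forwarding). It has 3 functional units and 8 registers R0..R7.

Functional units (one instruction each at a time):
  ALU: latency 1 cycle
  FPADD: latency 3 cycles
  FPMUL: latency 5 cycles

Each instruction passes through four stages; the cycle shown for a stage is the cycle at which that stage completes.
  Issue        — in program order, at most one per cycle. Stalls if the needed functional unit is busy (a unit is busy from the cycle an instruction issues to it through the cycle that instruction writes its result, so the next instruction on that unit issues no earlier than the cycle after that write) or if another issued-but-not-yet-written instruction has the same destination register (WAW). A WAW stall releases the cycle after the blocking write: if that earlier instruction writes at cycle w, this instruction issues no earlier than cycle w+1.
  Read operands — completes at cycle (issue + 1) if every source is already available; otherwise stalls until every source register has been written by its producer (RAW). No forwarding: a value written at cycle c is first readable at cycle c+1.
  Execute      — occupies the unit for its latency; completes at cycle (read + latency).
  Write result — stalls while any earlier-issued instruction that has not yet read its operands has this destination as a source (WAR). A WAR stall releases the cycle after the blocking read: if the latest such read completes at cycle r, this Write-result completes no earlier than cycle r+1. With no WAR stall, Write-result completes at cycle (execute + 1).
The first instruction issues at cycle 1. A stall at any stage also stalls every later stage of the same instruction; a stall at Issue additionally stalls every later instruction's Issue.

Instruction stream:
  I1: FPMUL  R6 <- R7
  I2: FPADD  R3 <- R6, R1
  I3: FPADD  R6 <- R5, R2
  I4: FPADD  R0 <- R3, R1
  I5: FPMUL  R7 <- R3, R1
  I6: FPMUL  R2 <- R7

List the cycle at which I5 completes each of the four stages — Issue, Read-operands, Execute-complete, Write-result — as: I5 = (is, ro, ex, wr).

1) issue 1, read 2, done 7, write 8
2) issue 2, read 9, done 12, write 13  <RAW R6: wait I1 write@8>
3) issue 14, read 15, done 18, write 19  <struct: FPADD busy until I2 writes@13>
4) issue 20, read 21, done 24, write 25  <struct: FPADD busy until I3 writes@19>
5) issue 21, read 22, done 27, write 28
6) issue 29, read 30, done 35, write 36  <struct: FPMUL busy until I5 writes@28>

I5 = (21, 22, 27, 28)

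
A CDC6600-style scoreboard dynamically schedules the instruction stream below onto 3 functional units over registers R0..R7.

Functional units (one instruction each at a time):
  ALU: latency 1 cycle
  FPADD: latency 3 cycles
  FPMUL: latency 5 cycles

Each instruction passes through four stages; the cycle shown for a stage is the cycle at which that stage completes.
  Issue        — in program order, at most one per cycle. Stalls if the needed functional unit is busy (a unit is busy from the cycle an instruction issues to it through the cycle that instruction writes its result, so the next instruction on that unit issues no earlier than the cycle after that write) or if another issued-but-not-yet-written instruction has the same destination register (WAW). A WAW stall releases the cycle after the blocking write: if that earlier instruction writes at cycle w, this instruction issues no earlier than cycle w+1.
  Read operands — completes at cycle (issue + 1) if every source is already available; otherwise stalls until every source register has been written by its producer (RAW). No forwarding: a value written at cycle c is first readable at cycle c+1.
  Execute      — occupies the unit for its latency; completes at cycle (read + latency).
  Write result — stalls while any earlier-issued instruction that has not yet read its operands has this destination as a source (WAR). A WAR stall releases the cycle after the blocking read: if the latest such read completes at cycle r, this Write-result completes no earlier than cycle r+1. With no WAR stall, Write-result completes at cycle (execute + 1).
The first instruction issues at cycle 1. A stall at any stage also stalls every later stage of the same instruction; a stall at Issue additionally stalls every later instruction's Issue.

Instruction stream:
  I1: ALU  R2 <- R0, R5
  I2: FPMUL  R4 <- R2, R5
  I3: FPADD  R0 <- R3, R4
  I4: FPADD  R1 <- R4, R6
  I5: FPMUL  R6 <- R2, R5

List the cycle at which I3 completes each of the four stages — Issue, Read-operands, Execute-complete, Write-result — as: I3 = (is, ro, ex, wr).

I3 = (3, 12, 15, 16)

cycle 1: issue I1 (ALU)
cycle 2: I1 read-ops · issue I2 (FPMUL)
cycle 3: I1 finished on ALU · issue I3 (FPADD)
cycle 4: I1→R2
cycle 5: I2 read-ops
cycle 10: I2 finished on FPMUL
cycle 11: I2→R4
cycle 12: I3 read-ops
cycle 15: I3 finished on FPADD
cycle 16: I3→R0
cycle 17: issue I4 (FPADD)
cycle 18: I4 read-ops · issue I5 (FPMUL)
cycle 19: I5 read-ops
cycle 21: I4 finished on FPADD
cycle 22: I4→R1
cycle 24: I5 finished on FPMUL
cycle 25: I5→R6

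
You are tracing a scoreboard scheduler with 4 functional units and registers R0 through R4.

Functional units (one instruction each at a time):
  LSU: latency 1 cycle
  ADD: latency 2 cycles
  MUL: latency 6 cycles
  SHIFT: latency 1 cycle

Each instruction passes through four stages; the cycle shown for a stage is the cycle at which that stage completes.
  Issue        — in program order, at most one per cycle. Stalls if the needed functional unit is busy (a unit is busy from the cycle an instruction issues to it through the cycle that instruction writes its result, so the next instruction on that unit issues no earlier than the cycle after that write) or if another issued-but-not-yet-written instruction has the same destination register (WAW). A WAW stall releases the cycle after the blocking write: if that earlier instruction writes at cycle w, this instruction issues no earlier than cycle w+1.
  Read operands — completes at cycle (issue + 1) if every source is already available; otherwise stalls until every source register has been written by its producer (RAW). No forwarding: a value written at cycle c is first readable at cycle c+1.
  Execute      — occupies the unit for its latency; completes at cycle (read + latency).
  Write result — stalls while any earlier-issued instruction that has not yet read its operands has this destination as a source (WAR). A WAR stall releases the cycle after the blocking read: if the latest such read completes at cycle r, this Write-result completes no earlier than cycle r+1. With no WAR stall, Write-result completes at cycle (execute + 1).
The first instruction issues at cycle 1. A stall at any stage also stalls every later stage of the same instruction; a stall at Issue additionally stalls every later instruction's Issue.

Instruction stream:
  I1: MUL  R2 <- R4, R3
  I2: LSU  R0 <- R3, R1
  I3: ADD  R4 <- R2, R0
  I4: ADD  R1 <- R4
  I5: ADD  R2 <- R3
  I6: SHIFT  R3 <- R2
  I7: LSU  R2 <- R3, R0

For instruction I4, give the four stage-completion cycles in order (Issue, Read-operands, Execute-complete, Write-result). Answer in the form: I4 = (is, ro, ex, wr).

I4 = (14, 15, 17, 18)

cycle 1: I1 dispatched to MUL
cycle 2: I1 operands ready | I2 dispatched to LSU
cycle 3: I2 operands ready | I3 dispatched to ADD
cycle 4: I2 complete
cycle 5: R0←I2
cycle 8: I1 complete
cycle 9: R2←I1
cycle 10: I3 operands ready
cycle 12: I3 complete
cycle 13: R4←I3
cycle 14: I4 dispatched to ADD
cycle 15: I4 operands ready
cycle 17: I4 complete
cycle 18: R1←I4
cycle 19: I5 dispatched to ADD
cycle 20: I5 operands ready | I6 dispatched to SHIFT
cycle 22: I5 complete
cycle 23: R2←I5
cycle 24: I6 operands ready | I7 dispatched to LSU
cycle 25: I6 complete
cycle 26: R3←I6
cycle 27: I7 operands ready
cycle 28: I7 complete
cycle 29: R2←I7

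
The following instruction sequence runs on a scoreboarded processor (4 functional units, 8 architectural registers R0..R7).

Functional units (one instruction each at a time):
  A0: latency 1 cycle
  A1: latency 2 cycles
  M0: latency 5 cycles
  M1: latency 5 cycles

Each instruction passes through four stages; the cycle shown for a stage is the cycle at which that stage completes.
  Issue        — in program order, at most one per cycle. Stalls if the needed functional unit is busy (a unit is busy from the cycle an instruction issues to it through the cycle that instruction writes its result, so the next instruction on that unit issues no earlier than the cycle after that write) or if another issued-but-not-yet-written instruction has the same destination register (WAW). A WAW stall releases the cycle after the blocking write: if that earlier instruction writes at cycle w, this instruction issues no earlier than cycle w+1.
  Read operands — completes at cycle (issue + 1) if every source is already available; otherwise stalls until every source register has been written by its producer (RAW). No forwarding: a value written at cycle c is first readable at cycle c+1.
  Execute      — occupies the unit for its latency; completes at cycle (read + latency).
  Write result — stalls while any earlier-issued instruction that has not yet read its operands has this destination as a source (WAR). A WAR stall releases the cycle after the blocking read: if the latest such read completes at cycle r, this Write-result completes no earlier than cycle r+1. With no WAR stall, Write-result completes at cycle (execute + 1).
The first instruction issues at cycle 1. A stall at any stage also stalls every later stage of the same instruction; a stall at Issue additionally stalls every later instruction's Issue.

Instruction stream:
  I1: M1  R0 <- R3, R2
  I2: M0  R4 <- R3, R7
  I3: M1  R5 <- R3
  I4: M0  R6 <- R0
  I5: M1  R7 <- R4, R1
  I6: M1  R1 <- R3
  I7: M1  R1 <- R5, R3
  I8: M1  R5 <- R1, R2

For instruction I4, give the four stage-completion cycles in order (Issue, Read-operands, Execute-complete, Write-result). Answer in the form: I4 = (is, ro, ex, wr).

I4 = (10, 11, 16, 17)

cycle 1: I1→M1
cycle 2: I1 RO, I2→M0
cycle 3: I2 RO
cycle 7: I1 EX
cycle 8: I1 WR R0, I2 EX
cycle 9: I2 WR R4, I3→M1
cycle 10: I3 RO, I4→M0
cycle 11: I4 RO
cycle 15: I3 EX
cycle 16: I3 WR R5, I4 EX
cycle 17: I4 WR R6, I5→M1
cycle 18: I5 RO
cycle 23: I5 EX
cycle 24: I5 WR R7
cycle 25: I6→M1
cycle 26: I6 RO
cycle 31: I6 EX
cycle 32: I6 WR R1
cycle 33: I7→M1
cycle 34: I7 RO
cycle 39: I7 EX
cycle 40: I7 WR R1
cycle 41: I8→M1
cycle 42: I8 RO
cycle 47: I8 EX
cycle 48: I8 WR R5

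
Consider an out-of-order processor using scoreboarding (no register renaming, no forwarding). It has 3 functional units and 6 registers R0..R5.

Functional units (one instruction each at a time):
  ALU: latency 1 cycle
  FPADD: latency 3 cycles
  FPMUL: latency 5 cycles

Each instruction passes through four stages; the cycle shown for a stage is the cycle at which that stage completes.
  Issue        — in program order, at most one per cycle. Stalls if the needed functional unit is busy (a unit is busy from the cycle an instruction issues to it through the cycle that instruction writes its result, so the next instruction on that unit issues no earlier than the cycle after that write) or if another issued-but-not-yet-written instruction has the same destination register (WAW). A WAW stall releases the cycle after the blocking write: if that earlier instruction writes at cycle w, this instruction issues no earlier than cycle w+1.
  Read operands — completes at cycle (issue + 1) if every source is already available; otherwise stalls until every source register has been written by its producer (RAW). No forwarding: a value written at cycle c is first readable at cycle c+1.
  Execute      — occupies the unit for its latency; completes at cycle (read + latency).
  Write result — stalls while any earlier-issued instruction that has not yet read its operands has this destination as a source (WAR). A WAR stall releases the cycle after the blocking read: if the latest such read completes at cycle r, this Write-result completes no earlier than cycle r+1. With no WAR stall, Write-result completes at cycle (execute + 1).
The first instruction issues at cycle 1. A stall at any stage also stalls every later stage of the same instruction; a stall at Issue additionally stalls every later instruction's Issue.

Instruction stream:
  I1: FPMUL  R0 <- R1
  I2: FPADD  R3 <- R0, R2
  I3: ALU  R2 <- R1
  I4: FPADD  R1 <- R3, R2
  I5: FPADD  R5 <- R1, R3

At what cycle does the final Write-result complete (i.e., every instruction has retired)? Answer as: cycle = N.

cycle = 25

I1: IS=1 RO=2 EX=7 WR=8
I2: IS=2 RO=9 EX=12 WR=13  [RAW R0: wait I1 write@8]
I3: IS=3 RO=4 EX=5 WR=10  [WAR R2: wait I2 read@9]
I4: IS=14 RO=15 EX=18 WR=19  [struct: FPADD busy until I2 writes@13]
I5: IS=20 RO=21 EX=24 WR=25  [struct: FPADD busy until I4 writes@19]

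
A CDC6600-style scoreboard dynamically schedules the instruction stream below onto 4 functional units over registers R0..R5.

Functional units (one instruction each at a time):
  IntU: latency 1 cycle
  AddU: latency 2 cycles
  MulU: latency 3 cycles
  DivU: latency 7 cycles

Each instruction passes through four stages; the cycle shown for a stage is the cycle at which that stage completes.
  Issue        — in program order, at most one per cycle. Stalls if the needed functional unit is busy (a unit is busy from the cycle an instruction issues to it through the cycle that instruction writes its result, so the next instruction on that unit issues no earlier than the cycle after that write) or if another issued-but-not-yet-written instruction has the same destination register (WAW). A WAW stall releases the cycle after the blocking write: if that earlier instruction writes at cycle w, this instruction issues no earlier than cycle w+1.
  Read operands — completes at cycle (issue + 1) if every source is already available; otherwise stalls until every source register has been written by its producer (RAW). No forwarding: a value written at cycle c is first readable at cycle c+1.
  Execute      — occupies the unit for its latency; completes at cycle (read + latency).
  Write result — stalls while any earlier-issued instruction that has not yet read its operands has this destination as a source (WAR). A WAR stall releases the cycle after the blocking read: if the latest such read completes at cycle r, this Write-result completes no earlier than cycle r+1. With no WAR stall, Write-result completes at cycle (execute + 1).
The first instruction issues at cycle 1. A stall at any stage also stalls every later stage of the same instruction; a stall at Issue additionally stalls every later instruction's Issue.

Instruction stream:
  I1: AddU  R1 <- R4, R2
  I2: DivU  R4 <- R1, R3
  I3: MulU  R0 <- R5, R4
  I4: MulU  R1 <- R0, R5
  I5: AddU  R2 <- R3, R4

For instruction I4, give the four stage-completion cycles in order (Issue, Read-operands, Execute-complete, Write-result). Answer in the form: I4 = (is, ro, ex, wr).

  I1 | 1 | 2 | 4 | 5
  I2 | 2 | 6 | 13 | 14   RAW R1: wait I1 write@5
  I3 | 3 | 15 | 18 | 19   RAW R4: wait I2 write@14
  I4 | 20 | 21 | 24 | 25   struct: MulU busy until I3 writes@19
  I5 | 21 | 22 | 24 | 25

I4 = (20, 21, 24, 25)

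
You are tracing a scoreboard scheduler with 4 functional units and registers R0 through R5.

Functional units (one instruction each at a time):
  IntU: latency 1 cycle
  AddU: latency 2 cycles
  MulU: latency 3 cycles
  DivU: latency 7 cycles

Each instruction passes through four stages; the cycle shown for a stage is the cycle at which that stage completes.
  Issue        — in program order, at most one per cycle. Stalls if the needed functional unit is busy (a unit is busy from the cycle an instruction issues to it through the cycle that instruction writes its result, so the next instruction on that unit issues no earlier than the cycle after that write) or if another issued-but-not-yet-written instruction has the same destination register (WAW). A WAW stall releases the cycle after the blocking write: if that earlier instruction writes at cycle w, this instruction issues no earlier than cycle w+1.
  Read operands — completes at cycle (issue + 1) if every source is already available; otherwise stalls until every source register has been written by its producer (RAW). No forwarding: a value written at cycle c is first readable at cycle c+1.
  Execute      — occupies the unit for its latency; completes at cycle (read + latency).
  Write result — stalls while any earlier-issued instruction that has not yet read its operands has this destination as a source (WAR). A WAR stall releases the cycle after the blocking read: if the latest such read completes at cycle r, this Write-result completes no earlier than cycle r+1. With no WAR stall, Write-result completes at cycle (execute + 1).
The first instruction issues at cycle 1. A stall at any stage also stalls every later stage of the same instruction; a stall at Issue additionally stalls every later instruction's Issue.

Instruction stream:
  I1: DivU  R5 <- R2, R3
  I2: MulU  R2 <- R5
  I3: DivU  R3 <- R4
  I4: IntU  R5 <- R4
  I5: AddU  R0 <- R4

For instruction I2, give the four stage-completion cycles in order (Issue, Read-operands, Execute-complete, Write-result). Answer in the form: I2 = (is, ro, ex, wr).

I2 = (2, 11, 14, 15)

t=1  I1→DivU
t=2  I1 RO, I2→MulU
t=9  I1 EX
t=10  I1 WR R5
t=11  I2 RO, I3→DivU
t=12  I3 RO, I4→IntU
t=13  I4 RO, I5→AddU
t=14  I2 EX, I4 EX, I5 RO
t=15  I2 WR R2, I4 WR R5
t=16  I5 EX
t=17  I5 WR R0
t=19  I3 EX
t=20  I3 WR R3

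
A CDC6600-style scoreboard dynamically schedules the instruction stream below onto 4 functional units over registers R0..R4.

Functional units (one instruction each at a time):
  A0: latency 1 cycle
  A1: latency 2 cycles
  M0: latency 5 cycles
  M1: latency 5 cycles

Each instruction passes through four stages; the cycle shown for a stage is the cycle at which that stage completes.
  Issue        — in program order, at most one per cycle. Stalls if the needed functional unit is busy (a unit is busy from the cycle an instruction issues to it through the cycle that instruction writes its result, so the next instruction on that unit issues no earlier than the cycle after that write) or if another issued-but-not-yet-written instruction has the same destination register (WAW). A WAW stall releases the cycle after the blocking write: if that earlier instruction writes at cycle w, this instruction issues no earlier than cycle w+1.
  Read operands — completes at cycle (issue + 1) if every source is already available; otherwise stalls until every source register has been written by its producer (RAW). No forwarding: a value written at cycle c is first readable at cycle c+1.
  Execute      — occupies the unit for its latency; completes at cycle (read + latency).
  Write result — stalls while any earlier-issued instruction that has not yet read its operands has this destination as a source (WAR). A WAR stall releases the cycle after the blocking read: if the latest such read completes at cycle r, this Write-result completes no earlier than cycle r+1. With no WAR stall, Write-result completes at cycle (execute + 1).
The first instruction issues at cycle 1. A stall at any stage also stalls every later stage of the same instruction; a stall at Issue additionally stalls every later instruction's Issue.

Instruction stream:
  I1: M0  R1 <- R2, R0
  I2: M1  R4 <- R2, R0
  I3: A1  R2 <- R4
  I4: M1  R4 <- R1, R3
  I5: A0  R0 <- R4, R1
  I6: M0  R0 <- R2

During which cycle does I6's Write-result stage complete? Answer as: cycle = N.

cycle = 28

I1 -> (1, 2, 7, 8)
I2 -> (2, 3, 8, 9)
I3 -> (3, 10, 12, 13)  // RAW R4: wait I2 write@9
I4 -> (10, 11, 16, 17)  // struct: M1 busy until I2 writes@9
I5 -> (11, 18, 19, 20)  // RAW R4: wait I4 write@17
I6 -> (21, 22, 27, 28)  // WAW R0: wait I5 write@20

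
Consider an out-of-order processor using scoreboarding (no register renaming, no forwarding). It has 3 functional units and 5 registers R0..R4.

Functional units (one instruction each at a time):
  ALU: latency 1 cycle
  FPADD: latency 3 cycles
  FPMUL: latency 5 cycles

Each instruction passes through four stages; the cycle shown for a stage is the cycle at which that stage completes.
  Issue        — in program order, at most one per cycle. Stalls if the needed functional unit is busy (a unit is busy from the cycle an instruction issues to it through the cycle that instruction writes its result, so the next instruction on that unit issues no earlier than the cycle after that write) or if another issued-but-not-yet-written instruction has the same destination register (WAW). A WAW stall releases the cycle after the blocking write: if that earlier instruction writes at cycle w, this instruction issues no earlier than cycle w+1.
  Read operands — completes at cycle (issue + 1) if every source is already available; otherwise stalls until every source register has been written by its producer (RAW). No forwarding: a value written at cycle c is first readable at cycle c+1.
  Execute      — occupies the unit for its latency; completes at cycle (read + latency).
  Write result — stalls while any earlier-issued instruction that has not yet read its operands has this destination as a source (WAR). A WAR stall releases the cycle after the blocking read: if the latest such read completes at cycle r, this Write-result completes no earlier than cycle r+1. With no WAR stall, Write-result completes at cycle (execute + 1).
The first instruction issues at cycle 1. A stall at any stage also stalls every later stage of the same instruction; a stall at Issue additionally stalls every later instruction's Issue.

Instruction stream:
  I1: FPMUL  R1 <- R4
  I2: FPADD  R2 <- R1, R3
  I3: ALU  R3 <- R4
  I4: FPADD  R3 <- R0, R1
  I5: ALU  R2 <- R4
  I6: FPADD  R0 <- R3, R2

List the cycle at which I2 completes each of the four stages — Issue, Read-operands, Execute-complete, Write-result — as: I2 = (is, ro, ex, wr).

1) issue 1, read 2, done 7, write 8
2) issue 2, read 9, done 12, write 13  <RAW R1: wait I1 write@8>
3) issue 3, read 4, done 5, write 10  <WAR R3: wait I2 read@9>
4) issue 14, read 15, done 18, write 19  <struct: FPADD busy until I2 writes@13>
5) issue 15, read 16, done 17, write 18
6) issue 20, read 21, done 24, write 25  <struct: FPADD busy until I4 writes@19>

I2 = (2, 9, 12, 13)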